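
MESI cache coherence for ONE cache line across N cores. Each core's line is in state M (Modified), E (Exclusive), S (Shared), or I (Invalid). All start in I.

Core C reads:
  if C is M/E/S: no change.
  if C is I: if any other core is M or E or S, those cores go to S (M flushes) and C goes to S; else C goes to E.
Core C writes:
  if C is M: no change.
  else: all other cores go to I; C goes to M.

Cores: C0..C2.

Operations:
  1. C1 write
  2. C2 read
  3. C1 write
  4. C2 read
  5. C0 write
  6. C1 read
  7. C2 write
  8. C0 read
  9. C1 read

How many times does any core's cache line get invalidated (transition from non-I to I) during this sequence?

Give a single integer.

Op 1: C1 write [C1 write: invalidate none -> C1=M] -> [I,M,I] (invalidations this op: 0; running total: 0)
Op 2: C2 read [C2 read from I: others=['C1=M'] -> C2=S, others downsized to S] -> [I,S,S] (invalidations this op: 0; running total: 0)
Op 3: C1 write [C1 write: invalidate ['C2=S'] -> C1=M] -> [I,M,I] (invalidations this op: 1; running total: 1)
Op 4: C2 read [C2 read from I: others=['C1=M'] -> C2=S, others downsized to S] -> [I,S,S] (invalidations this op: 0; running total: 1)
Op 5: C0 write [C0 write: invalidate ['C1=S', 'C2=S'] -> C0=M] -> [M,I,I] (invalidations this op: 2; running total: 3)
Op 6: C1 read [C1 read from I: others=['C0=M'] -> C1=S, others downsized to S] -> [S,S,I] (invalidations this op: 0; running total: 3)
Op 7: C2 write [C2 write: invalidate ['C0=S', 'C1=S'] -> C2=M] -> [I,I,M] (invalidations this op: 2; running total: 5)
Op 8: C0 read [C0 read from I: others=['C2=M'] -> C0=S, others downsized to S] -> [S,I,S] (invalidations this op: 0; running total: 5)
Op 9: C1 read [C1 read from I: others=['C0=S', 'C2=S'] -> C1=S, others downsized to S] -> [S,S,S] (invalidations this op: 0; running total: 5)

Answer: 5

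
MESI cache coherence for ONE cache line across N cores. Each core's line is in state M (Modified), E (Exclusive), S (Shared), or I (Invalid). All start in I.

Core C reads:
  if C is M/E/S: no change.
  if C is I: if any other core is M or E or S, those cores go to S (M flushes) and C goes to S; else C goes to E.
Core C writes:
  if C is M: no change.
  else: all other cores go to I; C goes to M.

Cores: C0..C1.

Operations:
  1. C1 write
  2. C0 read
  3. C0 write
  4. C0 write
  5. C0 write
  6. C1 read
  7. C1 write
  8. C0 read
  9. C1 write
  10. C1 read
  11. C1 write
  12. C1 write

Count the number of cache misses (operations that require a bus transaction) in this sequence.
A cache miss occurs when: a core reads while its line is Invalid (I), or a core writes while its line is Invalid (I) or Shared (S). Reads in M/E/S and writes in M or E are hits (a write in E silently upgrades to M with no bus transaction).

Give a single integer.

Op 1: C1 write [C1 write: invalidate none -> C1=M] -> [I,M] [MISS #1: write from I]
Op 2: C0 read [C0 read from I: others=['C1=M'] -> C0=S, others downsized to S] -> [S,S] [MISS #2: read from I]
Op 3: C0 write [C0 write: invalidate ['C1=S'] -> C0=M] -> [M,I] [MISS #3: write from S]
Op 4: C0 write [C0 write: already M (modified), no change] -> [M,I] [hit: write from M]
Op 5: C0 write [C0 write: already M (modified), no change] -> [M,I] [hit: write from M]
Op 6: C1 read [C1 read from I: others=['C0=M'] -> C1=S, others downsized to S] -> [S,S] [MISS #4: read from I]
Op 7: C1 write [C1 write: invalidate ['C0=S'] -> C1=M] -> [I,M] [MISS #5: write from S]
Op 8: C0 read [C0 read from I: others=['C1=M'] -> C0=S, others downsized to S] -> [S,S] [MISS #6: read from I]
Op 9: C1 write [C1 write: invalidate ['C0=S'] -> C1=M] -> [I,M] [MISS #7: write from S]
Op 10: C1 read [C1 read: already in M, no change] -> [I,M] [hit: read from M]
Op 11: C1 write [C1 write: already M (modified), no change] -> [I,M] [hit: write from M]
Op 12: C1 write [C1 write: already M (modified), no change] -> [I,M] [hit: write from M]

Answer: 7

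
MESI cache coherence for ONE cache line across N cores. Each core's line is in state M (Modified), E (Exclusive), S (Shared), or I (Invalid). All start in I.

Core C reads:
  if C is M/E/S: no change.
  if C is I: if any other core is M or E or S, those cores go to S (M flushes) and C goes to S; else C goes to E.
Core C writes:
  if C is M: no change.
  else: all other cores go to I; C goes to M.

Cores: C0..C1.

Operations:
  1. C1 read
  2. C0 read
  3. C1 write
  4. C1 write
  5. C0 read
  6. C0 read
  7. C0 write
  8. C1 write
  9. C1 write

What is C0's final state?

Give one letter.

Answer: I

Derivation:
Op 1: C1 read [C1 read from I: no other sharers -> C1=E (exclusive)] -> [I,E]
Op 2: C0 read [C0 read from I: others=['C1=E'] -> C0=S, others downsized to S] -> [S,S]
Op 3: C1 write [C1 write: invalidate ['C0=S'] -> C1=M] -> [I,M]
Op 4: C1 write [C1 write: already M (modified), no change] -> [I,M]
Op 5: C0 read [C0 read from I: others=['C1=M'] -> C0=S, others downsized to S] -> [S,S]
Op 6: C0 read [C0 read: already in S, no change] -> [S,S]
Op 7: C0 write [C0 write: invalidate ['C1=S'] -> C0=M] -> [M,I]
Op 8: C1 write [C1 write: invalidate ['C0=M'] -> C1=M] -> [I,M]
Op 9: C1 write [C1 write: already M (modified), no change] -> [I,M]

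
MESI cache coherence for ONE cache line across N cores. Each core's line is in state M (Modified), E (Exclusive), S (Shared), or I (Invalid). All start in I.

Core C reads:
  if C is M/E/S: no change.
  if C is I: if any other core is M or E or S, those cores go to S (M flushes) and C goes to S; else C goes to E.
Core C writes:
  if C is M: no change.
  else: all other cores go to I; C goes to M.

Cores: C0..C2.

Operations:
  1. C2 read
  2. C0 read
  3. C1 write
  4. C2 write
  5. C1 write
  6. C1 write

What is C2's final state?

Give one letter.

Op 1: C2 read [C2 read from I: no other sharers -> C2=E (exclusive)] -> [I,I,E]
Op 2: C0 read [C0 read from I: others=['C2=E'] -> C0=S, others downsized to S] -> [S,I,S]
Op 3: C1 write [C1 write: invalidate ['C0=S', 'C2=S'] -> C1=M] -> [I,M,I]
Op 4: C2 write [C2 write: invalidate ['C1=M'] -> C2=M] -> [I,I,M]
Op 5: C1 write [C1 write: invalidate ['C2=M'] -> C1=M] -> [I,M,I]
Op 6: C1 write [C1 write: already M (modified), no change] -> [I,M,I]

Answer: I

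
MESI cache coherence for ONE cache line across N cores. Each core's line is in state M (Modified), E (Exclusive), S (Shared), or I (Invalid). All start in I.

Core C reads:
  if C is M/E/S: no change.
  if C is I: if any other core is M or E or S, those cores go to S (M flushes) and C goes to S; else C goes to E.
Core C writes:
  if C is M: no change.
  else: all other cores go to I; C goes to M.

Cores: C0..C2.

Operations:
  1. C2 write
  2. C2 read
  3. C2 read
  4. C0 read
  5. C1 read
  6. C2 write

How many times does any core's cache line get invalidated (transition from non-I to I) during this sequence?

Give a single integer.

Answer: 2

Derivation:
Op 1: C2 write [C2 write: invalidate none -> C2=M] -> [I,I,M] (invalidations this op: 0; running total: 0)
Op 2: C2 read [C2 read: already in M, no change] -> [I,I,M] (invalidations this op: 0; running total: 0)
Op 3: C2 read [C2 read: already in M, no change] -> [I,I,M] (invalidations this op: 0; running total: 0)
Op 4: C0 read [C0 read from I: others=['C2=M'] -> C0=S, others downsized to S] -> [S,I,S] (invalidations this op: 0; running total: 0)
Op 5: C1 read [C1 read from I: others=['C0=S', 'C2=S'] -> C1=S, others downsized to S] -> [S,S,S] (invalidations this op: 0; running total: 0)
Op 6: C2 write [C2 write: invalidate ['C0=S', 'C1=S'] -> C2=M] -> [I,I,M] (invalidations this op: 2; running total: 2)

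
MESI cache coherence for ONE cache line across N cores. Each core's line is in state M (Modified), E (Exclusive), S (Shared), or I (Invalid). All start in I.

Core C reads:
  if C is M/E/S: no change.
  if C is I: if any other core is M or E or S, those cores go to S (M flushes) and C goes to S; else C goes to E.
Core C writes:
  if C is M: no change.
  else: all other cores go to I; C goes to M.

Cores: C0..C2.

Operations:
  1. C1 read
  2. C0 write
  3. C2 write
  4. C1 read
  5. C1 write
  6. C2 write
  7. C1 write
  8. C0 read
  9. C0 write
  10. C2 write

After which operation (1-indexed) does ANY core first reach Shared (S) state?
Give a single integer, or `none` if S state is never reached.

Op 1: C1 read [C1 read from I: no other sharers -> C1=E (exclusive)] -> [I,E,I]
Op 2: C0 write [C0 write: invalidate ['C1=E'] -> C0=M] -> [M,I,I]
Op 3: C2 write [C2 write: invalidate ['C0=M'] -> C2=M] -> [I,I,M]
Op 4: C1 read [C1 read from I: others=['C2=M'] -> C1=S, others downsized to S] -> [I,S,S]
  -> First S state at op 4; remaining ops need not be traced.

Answer: 4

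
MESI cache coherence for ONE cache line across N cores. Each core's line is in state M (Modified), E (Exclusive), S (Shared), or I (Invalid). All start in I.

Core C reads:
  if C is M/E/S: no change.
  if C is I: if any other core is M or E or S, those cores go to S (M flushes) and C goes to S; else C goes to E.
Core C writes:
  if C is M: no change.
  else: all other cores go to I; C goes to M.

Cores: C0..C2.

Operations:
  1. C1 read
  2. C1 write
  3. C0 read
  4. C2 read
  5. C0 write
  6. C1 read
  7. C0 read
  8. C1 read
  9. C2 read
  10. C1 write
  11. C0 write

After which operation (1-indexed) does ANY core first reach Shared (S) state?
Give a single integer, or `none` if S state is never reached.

Op 1: C1 read [C1 read from I: no other sharers -> C1=E (exclusive)] -> [I,E,I]
Op 2: C1 write [C1 write: invalidate none -> C1=M] -> [I,M,I]
Op 3: C0 read [C0 read from I: others=['C1=M'] -> C0=S, others downsized to S] -> [S,S,I]
  -> First S state at op 3; remaining ops need not be traced.

Answer: 3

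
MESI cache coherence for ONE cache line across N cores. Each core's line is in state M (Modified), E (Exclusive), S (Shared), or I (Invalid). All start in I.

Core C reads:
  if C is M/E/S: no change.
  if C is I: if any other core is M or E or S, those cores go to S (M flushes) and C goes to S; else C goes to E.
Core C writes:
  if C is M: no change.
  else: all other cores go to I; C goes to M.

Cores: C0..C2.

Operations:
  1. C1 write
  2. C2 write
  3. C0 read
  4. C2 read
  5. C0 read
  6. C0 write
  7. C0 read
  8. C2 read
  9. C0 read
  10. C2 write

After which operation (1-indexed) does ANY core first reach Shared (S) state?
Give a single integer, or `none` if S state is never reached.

Answer: 3

Derivation:
Op 1: C1 write [C1 write: invalidate none -> C1=M] -> [I,M,I]
Op 2: C2 write [C2 write: invalidate ['C1=M'] -> C2=M] -> [I,I,M]
Op 3: C0 read [C0 read from I: others=['C2=M'] -> C0=S, others downsized to S] -> [S,I,S]
  -> First S state at op 3; remaining ops need not be traced.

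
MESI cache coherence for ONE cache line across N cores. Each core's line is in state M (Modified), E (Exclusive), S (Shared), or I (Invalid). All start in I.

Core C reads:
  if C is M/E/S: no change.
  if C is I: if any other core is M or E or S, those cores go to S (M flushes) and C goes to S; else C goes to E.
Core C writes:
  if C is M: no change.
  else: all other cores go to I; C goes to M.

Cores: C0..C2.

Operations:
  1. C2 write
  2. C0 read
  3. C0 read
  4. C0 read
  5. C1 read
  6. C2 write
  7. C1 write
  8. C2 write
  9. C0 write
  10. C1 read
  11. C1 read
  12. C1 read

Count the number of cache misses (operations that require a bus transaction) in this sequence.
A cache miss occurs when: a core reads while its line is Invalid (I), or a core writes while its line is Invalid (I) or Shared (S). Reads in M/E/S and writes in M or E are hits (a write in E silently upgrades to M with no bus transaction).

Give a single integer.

Op 1: C2 write [C2 write: invalidate none -> C2=M] -> [I,I,M] [MISS #1: write from I]
Op 2: C0 read [C0 read from I: others=['C2=M'] -> C0=S, others downsized to S] -> [S,I,S] [MISS #2: read from I]
Op 3: C0 read [C0 read: already in S, no change] -> [S,I,S] [hit: read from S]
Op 4: C0 read [C0 read: already in S, no change] -> [S,I,S] [hit: read from S]
Op 5: C1 read [C1 read from I: others=['C0=S', 'C2=S'] -> C1=S, others downsized to S] -> [S,S,S] [MISS #3: read from I]
Op 6: C2 write [C2 write: invalidate ['C0=S', 'C1=S'] -> C2=M] -> [I,I,M] [MISS #4: write from S]
Op 7: C1 write [C1 write: invalidate ['C2=M'] -> C1=M] -> [I,M,I] [MISS #5: write from I]
Op 8: C2 write [C2 write: invalidate ['C1=M'] -> C2=M] -> [I,I,M] [MISS #6: write from I]
Op 9: C0 write [C0 write: invalidate ['C2=M'] -> C0=M] -> [M,I,I] [MISS #7: write from I]
Op 10: C1 read [C1 read from I: others=['C0=M'] -> C1=S, others downsized to S] -> [S,S,I] [MISS #8: read from I]
Op 11: C1 read [C1 read: already in S, no change] -> [S,S,I] [hit: read from S]
Op 12: C1 read [C1 read: already in S, no change] -> [S,S,I] [hit: read from S]

Answer: 8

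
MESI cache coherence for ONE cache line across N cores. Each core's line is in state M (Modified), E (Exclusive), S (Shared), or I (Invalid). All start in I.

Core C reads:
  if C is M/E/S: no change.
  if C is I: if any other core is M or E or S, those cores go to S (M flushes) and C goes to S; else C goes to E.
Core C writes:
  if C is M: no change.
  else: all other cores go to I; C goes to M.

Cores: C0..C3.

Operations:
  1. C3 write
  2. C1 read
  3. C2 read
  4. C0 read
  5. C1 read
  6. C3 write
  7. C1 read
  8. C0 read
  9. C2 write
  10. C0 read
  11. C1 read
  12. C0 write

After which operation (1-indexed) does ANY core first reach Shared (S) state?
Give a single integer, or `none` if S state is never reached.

Answer: 2

Derivation:
Op 1: C3 write [C3 write: invalidate none -> C3=M] -> [I,I,I,M]
Op 2: C1 read [C1 read from I: others=['C3=M'] -> C1=S, others downsized to S] -> [I,S,I,S]
  -> First S state at op 2; remaining ops need not be traced.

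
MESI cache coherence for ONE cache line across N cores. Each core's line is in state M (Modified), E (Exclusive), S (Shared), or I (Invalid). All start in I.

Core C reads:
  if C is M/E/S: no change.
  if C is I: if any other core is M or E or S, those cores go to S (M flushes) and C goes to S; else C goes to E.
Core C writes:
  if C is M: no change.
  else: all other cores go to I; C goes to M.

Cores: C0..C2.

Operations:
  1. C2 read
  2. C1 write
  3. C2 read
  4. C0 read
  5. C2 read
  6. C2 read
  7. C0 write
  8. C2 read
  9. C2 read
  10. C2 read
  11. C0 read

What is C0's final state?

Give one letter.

Answer: S

Derivation:
Op 1: C2 read [C2 read from I: no other sharers -> C2=E (exclusive)] -> [I,I,E]
Op 2: C1 write [C1 write: invalidate ['C2=E'] -> C1=M] -> [I,M,I]
Op 3: C2 read [C2 read from I: others=['C1=M'] -> C2=S, others downsized to S] -> [I,S,S]
Op 4: C0 read [C0 read from I: others=['C1=S', 'C2=S'] -> C0=S, others downsized to S] -> [S,S,S]
Op 5: C2 read [C2 read: already in S, no change] -> [S,S,S]
Op 6: C2 read [C2 read: already in S, no change] -> [S,S,S]
Op 7: C0 write [C0 write: invalidate ['C1=S', 'C2=S'] -> C0=M] -> [M,I,I]
Op 8: C2 read [C2 read from I: others=['C0=M'] -> C2=S, others downsized to S] -> [S,I,S]
Op 9: C2 read [C2 read: already in S, no change] -> [S,I,S]
Op 10: C2 read [C2 read: already in S, no change] -> [S,I,S]
Op 11: C0 read [C0 read: already in S, no change] -> [S,I,S]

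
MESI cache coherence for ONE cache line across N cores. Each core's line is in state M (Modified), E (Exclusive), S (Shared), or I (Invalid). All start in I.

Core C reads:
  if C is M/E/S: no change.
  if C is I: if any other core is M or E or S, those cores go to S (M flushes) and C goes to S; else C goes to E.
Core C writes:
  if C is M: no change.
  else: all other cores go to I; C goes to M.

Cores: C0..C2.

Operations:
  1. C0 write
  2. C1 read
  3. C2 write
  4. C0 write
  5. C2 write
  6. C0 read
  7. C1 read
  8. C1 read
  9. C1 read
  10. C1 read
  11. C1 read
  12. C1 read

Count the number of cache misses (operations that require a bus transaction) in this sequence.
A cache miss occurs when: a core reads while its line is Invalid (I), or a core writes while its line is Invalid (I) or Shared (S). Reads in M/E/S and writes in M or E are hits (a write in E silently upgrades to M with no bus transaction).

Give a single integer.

Op 1: C0 write [C0 write: invalidate none -> C0=M] -> [M,I,I] [MISS #1: write from I]
Op 2: C1 read [C1 read from I: others=['C0=M'] -> C1=S, others downsized to S] -> [S,S,I] [MISS #2: read from I]
Op 3: C2 write [C2 write: invalidate ['C0=S', 'C1=S'] -> C2=M] -> [I,I,M] [MISS #3: write from I]
Op 4: C0 write [C0 write: invalidate ['C2=M'] -> C0=M] -> [M,I,I] [MISS #4: write from I]
Op 5: C2 write [C2 write: invalidate ['C0=M'] -> C2=M] -> [I,I,M] [MISS #5: write from I]
Op 6: C0 read [C0 read from I: others=['C2=M'] -> C0=S, others downsized to S] -> [S,I,S] [MISS #6: read from I]
Op 7: C1 read [C1 read from I: others=['C0=S', 'C2=S'] -> C1=S, others downsized to S] -> [S,S,S] [MISS #7: read from I]
Op 8: C1 read [C1 read: already in S, no change] -> [S,S,S] [hit: read from S]
Op 9: C1 read [C1 read: already in S, no change] -> [S,S,S] [hit: read from S]
Op 10: C1 read [C1 read: already in S, no change] -> [S,S,S] [hit: read from S]
Op 11: C1 read [C1 read: already in S, no change] -> [S,S,S] [hit: read from S]
Op 12: C1 read [C1 read: already in S, no change] -> [S,S,S] [hit: read from S]

Answer: 7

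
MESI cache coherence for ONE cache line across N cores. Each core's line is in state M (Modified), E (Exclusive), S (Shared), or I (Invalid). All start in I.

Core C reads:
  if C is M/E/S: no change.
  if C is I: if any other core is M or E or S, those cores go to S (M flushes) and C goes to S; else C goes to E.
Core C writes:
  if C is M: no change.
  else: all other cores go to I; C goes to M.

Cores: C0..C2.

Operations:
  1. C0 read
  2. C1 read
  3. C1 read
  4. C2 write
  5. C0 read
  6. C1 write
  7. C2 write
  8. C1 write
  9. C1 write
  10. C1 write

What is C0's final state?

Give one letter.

Answer: I

Derivation:
Op 1: C0 read [C0 read from I: no other sharers -> C0=E (exclusive)] -> [E,I,I]
Op 2: C1 read [C1 read from I: others=['C0=E'] -> C1=S, others downsized to S] -> [S,S,I]
Op 3: C1 read [C1 read: already in S, no change] -> [S,S,I]
Op 4: C2 write [C2 write: invalidate ['C0=S', 'C1=S'] -> C2=M] -> [I,I,M]
Op 5: C0 read [C0 read from I: others=['C2=M'] -> C0=S, others downsized to S] -> [S,I,S]
Op 6: C1 write [C1 write: invalidate ['C0=S', 'C2=S'] -> C1=M] -> [I,M,I]
Op 7: C2 write [C2 write: invalidate ['C1=M'] -> C2=M] -> [I,I,M]
Op 8: C1 write [C1 write: invalidate ['C2=M'] -> C1=M] -> [I,M,I]
Op 9: C1 write [C1 write: already M (modified), no change] -> [I,M,I]
Op 10: C1 write [C1 write: already M (modified), no change] -> [I,M,I]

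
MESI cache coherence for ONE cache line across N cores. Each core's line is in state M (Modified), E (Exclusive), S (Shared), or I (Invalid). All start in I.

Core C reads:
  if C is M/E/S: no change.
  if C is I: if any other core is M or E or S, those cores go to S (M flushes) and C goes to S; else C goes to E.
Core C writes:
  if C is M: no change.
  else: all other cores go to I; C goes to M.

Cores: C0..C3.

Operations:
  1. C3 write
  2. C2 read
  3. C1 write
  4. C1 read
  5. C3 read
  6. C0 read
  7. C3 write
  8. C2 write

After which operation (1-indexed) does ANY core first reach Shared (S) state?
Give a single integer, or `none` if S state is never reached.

Op 1: C3 write [C3 write: invalidate none -> C3=M] -> [I,I,I,M]
Op 2: C2 read [C2 read from I: others=['C3=M'] -> C2=S, others downsized to S] -> [I,I,S,S]
  -> First S state at op 2; remaining ops need not be traced.

Answer: 2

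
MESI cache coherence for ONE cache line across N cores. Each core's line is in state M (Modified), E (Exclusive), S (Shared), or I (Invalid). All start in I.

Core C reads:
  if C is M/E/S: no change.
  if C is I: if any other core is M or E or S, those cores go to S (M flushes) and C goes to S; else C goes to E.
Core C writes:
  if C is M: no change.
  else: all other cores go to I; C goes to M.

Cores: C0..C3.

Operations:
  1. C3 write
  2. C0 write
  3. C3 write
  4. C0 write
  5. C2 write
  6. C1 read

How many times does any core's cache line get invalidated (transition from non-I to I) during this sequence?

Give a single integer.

Op 1: C3 write [C3 write: invalidate none -> C3=M] -> [I,I,I,M] (invalidations this op: 0; running total: 0)
Op 2: C0 write [C0 write: invalidate ['C3=M'] -> C0=M] -> [M,I,I,I] (invalidations this op: 1; running total: 1)
Op 3: C3 write [C3 write: invalidate ['C0=M'] -> C3=M] -> [I,I,I,M] (invalidations this op: 1; running total: 2)
Op 4: C0 write [C0 write: invalidate ['C3=M'] -> C0=M] -> [M,I,I,I] (invalidations this op: 1; running total: 3)
Op 5: C2 write [C2 write: invalidate ['C0=M'] -> C2=M] -> [I,I,M,I] (invalidations this op: 1; running total: 4)
Op 6: C1 read [C1 read from I: others=['C2=M'] -> C1=S, others downsized to S] -> [I,S,S,I] (invalidations this op: 0; running total: 4)

Answer: 4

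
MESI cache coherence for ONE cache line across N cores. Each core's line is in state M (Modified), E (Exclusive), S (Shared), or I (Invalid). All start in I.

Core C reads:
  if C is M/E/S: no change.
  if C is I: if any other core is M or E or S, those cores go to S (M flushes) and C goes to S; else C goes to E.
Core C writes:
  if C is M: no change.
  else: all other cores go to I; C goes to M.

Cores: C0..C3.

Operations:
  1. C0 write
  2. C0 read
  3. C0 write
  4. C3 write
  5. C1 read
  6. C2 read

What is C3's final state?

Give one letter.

Answer: S

Derivation:
Op 1: C0 write [C0 write: invalidate none -> C0=M] -> [M,I,I,I]
Op 2: C0 read [C0 read: already in M, no change] -> [M,I,I,I]
Op 3: C0 write [C0 write: already M (modified), no change] -> [M,I,I,I]
Op 4: C3 write [C3 write: invalidate ['C0=M'] -> C3=M] -> [I,I,I,M]
Op 5: C1 read [C1 read from I: others=['C3=M'] -> C1=S, others downsized to S] -> [I,S,I,S]
Op 6: C2 read [C2 read from I: others=['C1=S', 'C3=S'] -> C2=S, others downsized to S] -> [I,S,S,S]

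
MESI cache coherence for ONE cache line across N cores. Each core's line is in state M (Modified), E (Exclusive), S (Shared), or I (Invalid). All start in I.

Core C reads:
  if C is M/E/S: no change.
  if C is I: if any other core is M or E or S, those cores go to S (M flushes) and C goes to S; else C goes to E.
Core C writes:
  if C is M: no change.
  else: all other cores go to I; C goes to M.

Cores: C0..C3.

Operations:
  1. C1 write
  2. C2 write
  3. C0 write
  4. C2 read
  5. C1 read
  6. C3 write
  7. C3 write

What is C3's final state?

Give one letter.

Answer: M

Derivation:
Op 1: C1 write [C1 write: invalidate none -> C1=M] -> [I,M,I,I]
Op 2: C2 write [C2 write: invalidate ['C1=M'] -> C2=M] -> [I,I,M,I]
Op 3: C0 write [C0 write: invalidate ['C2=M'] -> C0=M] -> [M,I,I,I]
Op 4: C2 read [C2 read from I: others=['C0=M'] -> C2=S, others downsized to S] -> [S,I,S,I]
Op 5: C1 read [C1 read from I: others=['C0=S', 'C2=S'] -> C1=S, others downsized to S] -> [S,S,S,I]
Op 6: C3 write [C3 write: invalidate ['C0=S', 'C1=S', 'C2=S'] -> C3=M] -> [I,I,I,M]
Op 7: C3 write [C3 write: already M (modified), no change] -> [I,I,I,M]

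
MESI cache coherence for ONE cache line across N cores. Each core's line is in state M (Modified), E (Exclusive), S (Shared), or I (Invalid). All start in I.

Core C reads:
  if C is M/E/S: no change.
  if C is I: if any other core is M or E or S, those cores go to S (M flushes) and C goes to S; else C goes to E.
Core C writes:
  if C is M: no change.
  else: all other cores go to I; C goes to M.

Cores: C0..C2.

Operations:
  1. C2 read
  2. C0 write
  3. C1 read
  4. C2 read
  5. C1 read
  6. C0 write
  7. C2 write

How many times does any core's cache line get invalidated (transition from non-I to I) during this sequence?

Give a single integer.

Answer: 4

Derivation:
Op 1: C2 read [C2 read from I: no other sharers -> C2=E (exclusive)] -> [I,I,E] (invalidations this op: 0; running total: 0)
Op 2: C0 write [C0 write: invalidate ['C2=E'] -> C0=M] -> [M,I,I] (invalidations this op: 1; running total: 1)
Op 3: C1 read [C1 read from I: others=['C0=M'] -> C1=S, others downsized to S] -> [S,S,I] (invalidations this op: 0; running total: 1)
Op 4: C2 read [C2 read from I: others=['C0=S', 'C1=S'] -> C2=S, others downsized to S] -> [S,S,S] (invalidations this op: 0; running total: 1)
Op 5: C1 read [C1 read: already in S, no change] -> [S,S,S] (invalidations this op: 0; running total: 1)
Op 6: C0 write [C0 write: invalidate ['C1=S', 'C2=S'] -> C0=M] -> [M,I,I] (invalidations this op: 2; running total: 3)
Op 7: C2 write [C2 write: invalidate ['C0=M'] -> C2=M] -> [I,I,M] (invalidations this op: 1; running total: 4)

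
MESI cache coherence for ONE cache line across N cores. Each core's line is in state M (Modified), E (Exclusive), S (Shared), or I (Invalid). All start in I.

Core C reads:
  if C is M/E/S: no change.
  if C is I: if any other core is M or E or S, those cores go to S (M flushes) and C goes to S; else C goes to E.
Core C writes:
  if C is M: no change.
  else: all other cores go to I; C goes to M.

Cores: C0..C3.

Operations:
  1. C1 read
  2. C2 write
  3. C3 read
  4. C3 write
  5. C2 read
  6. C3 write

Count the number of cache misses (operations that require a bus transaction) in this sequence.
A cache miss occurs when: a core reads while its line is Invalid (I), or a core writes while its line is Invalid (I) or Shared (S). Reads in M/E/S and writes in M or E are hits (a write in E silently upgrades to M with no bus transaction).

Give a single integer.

Answer: 6

Derivation:
Op 1: C1 read [C1 read from I: no other sharers -> C1=E (exclusive)] -> [I,E,I,I] [MISS #1: read from I]
Op 2: C2 write [C2 write: invalidate ['C1=E'] -> C2=M] -> [I,I,M,I] [MISS #2: write from I]
Op 3: C3 read [C3 read from I: others=['C2=M'] -> C3=S, others downsized to S] -> [I,I,S,S] [MISS #3: read from I]
Op 4: C3 write [C3 write: invalidate ['C2=S'] -> C3=M] -> [I,I,I,M] [MISS #4: write from S]
Op 5: C2 read [C2 read from I: others=['C3=M'] -> C2=S, others downsized to S] -> [I,I,S,S] [MISS #5: read from I]
Op 6: C3 write [C3 write: invalidate ['C2=S'] -> C3=M] -> [I,I,I,M] [MISS #6: write from S]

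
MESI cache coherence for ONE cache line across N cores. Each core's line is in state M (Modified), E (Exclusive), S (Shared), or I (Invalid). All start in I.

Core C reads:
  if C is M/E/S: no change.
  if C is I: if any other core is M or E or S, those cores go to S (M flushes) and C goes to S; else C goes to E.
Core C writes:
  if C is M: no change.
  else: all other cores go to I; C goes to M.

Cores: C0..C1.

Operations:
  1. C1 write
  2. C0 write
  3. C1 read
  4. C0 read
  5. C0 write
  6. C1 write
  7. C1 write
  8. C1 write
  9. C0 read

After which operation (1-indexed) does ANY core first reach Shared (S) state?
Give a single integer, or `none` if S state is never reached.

Answer: 3

Derivation:
Op 1: C1 write [C1 write: invalidate none -> C1=M] -> [I,M]
Op 2: C0 write [C0 write: invalidate ['C1=M'] -> C0=M] -> [M,I]
Op 3: C1 read [C1 read from I: others=['C0=M'] -> C1=S, others downsized to S] -> [S,S]
  -> First S state at op 3; remaining ops need not be traced.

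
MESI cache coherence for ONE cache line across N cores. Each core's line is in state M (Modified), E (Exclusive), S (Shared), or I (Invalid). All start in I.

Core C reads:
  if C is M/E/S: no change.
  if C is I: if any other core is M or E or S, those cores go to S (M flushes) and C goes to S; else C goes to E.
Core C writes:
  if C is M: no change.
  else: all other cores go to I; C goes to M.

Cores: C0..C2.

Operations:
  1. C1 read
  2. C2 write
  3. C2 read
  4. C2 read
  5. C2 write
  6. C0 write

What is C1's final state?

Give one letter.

Answer: I

Derivation:
Op 1: C1 read [C1 read from I: no other sharers -> C1=E (exclusive)] -> [I,E,I]
Op 2: C2 write [C2 write: invalidate ['C1=E'] -> C2=M] -> [I,I,M]
Op 3: C2 read [C2 read: already in M, no change] -> [I,I,M]
Op 4: C2 read [C2 read: already in M, no change] -> [I,I,M]
Op 5: C2 write [C2 write: already M (modified), no change] -> [I,I,M]
Op 6: C0 write [C0 write: invalidate ['C2=M'] -> C0=M] -> [M,I,I]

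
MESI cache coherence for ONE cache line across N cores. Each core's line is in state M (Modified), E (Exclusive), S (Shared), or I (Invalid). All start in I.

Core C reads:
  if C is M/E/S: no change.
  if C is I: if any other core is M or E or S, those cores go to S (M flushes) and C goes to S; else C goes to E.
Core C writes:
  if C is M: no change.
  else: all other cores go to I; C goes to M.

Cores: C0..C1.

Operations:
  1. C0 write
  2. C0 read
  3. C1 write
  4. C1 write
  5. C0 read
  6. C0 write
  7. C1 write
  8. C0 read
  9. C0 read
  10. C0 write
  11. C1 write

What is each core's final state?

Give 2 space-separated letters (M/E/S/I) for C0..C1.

Op 1: C0 write [C0 write: invalidate none -> C0=M] -> [M,I]
Op 2: C0 read [C0 read: already in M, no change] -> [M,I]
Op 3: C1 write [C1 write: invalidate ['C0=M'] -> C1=M] -> [I,M]
Op 4: C1 write [C1 write: already M (modified), no change] -> [I,M]
Op 5: C0 read [C0 read from I: others=['C1=M'] -> C0=S, others downsized to S] -> [S,S]
Op 6: C0 write [C0 write: invalidate ['C1=S'] -> C0=M] -> [M,I]
Op 7: C1 write [C1 write: invalidate ['C0=M'] -> C1=M] -> [I,M]
Op 8: C0 read [C0 read from I: others=['C1=M'] -> C0=S, others downsized to S] -> [S,S]
Op 9: C0 read [C0 read: already in S, no change] -> [S,S]
Op 10: C0 write [C0 write: invalidate ['C1=S'] -> C0=M] -> [M,I]
Op 11: C1 write [C1 write: invalidate ['C0=M'] -> C1=M] -> [I,M]

Answer: I M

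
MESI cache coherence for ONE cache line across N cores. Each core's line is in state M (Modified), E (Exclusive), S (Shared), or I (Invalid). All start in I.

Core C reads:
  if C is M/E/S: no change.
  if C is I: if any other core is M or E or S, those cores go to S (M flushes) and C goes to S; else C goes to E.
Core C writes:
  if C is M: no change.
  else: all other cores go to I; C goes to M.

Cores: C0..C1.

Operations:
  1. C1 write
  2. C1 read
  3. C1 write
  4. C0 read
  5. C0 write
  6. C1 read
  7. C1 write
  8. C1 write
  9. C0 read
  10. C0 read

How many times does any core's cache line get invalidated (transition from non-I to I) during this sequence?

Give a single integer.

Op 1: C1 write [C1 write: invalidate none -> C1=M] -> [I,M] (invalidations this op: 0; running total: 0)
Op 2: C1 read [C1 read: already in M, no change] -> [I,M] (invalidations this op: 0; running total: 0)
Op 3: C1 write [C1 write: already M (modified), no change] -> [I,M] (invalidations this op: 0; running total: 0)
Op 4: C0 read [C0 read from I: others=['C1=M'] -> C0=S, others downsized to S] -> [S,S] (invalidations this op: 0; running total: 0)
Op 5: C0 write [C0 write: invalidate ['C1=S'] -> C0=M] -> [M,I] (invalidations this op: 1; running total: 1)
Op 6: C1 read [C1 read from I: others=['C0=M'] -> C1=S, others downsized to S] -> [S,S] (invalidations this op: 0; running total: 1)
Op 7: C1 write [C1 write: invalidate ['C0=S'] -> C1=M] -> [I,M] (invalidations this op: 1; running total: 2)
Op 8: C1 write [C1 write: already M (modified), no change] -> [I,M] (invalidations this op: 0; running total: 2)
Op 9: C0 read [C0 read from I: others=['C1=M'] -> C0=S, others downsized to S] -> [S,S] (invalidations this op: 0; running total: 2)
Op 10: C0 read [C0 read: already in S, no change] -> [S,S] (invalidations this op: 0; running total: 2)

Answer: 2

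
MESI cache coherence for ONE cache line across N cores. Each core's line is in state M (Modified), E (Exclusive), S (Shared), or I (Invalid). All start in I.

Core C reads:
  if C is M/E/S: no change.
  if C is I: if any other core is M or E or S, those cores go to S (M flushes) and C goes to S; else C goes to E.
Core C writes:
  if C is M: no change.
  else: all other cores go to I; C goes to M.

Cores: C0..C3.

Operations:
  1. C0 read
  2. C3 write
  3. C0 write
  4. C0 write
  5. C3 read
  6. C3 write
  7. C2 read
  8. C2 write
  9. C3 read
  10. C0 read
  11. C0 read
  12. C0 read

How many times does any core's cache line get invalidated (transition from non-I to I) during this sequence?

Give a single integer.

Answer: 4

Derivation:
Op 1: C0 read [C0 read from I: no other sharers -> C0=E (exclusive)] -> [E,I,I,I] (invalidations this op: 0; running total: 0)
Op 2: C3 write [C3 write: invalidate ['C0=E'] -> C3=M] -> [I,I,I,M] (invalidations this op: 1; running total: 1)
Op 3: C0 write [C0 write: invalidate ['C3=M'] -> C0=M] -> [M,I,I,I] (invalidations this op: 1; running total: 2)
Op 4: C0 write [C0 write: already M (modified), no change] -> [M,I,I,I] (invalidations this op: 0; running total: 2)
Op 5: C3 read [C3 read from I: others=['C0=M'] -> C3=S, others downsized to S] -> [S,I,I,S] (invalidations this op: 0; running total: 2)
Op 6: C3 write [C3 write: invalidate ['C0=S'] -> C3=M] -> [I,I,I,M] (invalidations this op: 1; running total: 3)
Op 7: C2 read [C2 read from I: others=['C3=M'] -> C2=S, others downsized to S] -> [I,I,S,S] (invalidations this op: 0; running total: 3)
Op 8: C2 write [C2 write: invalidate ['C3=S'] -> C2=M] -> [I,I,M,I] (invalidations this op: 1; running total: 4)
Op 9: C3 read [C3 read from I: others=['C2=M'] -> C3=S, others downsized to S] -> [I,I,S,S] (invalidations this op: 0; running total: 4)
Op 10: C0 read [C0 read from I: others=['C2=S', 'C3=S'] -> C0=S, others downsized to S] -> [S,I,S,S] (invalidations this op: 0; running total: 4)
Op 11: C0 read [C0 read: already in S, no change] -> [S,I,S,S] (invalidations this op: 0; running total: 4)
Op 12: C0 read [C0 read: already in S, no change] -> [S,I,S,S] (invalidations this op: 0; running total: 4)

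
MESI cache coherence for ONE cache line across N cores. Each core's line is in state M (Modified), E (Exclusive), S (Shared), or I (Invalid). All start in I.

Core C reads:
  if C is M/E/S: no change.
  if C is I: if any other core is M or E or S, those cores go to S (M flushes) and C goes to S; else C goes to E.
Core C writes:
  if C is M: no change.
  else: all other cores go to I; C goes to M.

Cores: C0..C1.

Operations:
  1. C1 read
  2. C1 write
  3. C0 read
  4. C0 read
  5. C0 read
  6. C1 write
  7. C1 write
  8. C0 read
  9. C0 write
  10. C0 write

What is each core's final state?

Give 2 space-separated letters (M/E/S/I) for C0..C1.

Op 1: C1 read [C1 read from I: no other sharers -> C1=E (exclusive)] -> [I,E]
Op 2: C1 write [C1 write: invalidate none -> C1=M] -> [I,M]
Op 3: C0 read [C0 read from I: others=['C1=M'] -> C0=S, others downsized to S] -> [S,S]
Op 4: C0 read [C0 read: already in S, no change] -> [S,S]
Op 5: C0 read [C0 read: already in S, no change] -> [S,S]
Op 6: C1 write [C1 write: invalidate ['C0=S'] -> C1=M] -> [I,M]
Op 7: C1 write [C1 write: already M (modified), no change] -> [I,M]
Op 8: C0 read [C0 read from I: others=['C1=M'] -> C0=S, others downsized to S] -> [S,S]
Op 9: C0 write [C0 write: invalidate ['C1=S'] -> C0=M] -> [M,I]
Op 10: C0 write [C0 write: already M (modified), no change] -> [M,I]

Answer: M I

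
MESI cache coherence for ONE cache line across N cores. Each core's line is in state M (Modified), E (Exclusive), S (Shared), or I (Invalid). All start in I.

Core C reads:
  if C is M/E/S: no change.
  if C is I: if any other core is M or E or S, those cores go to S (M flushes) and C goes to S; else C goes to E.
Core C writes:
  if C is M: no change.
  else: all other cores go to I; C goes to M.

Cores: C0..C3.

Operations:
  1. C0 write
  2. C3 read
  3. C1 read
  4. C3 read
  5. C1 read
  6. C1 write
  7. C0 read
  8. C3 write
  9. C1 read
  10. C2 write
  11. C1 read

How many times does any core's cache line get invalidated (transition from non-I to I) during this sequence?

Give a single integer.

Op 1: C0 write [C0 write: invalidate none -> C0=M] -> [M,I,I,I] (invalidations this op: 0; running total: 0)
Op 2: C3 read [C3 read from I: others=['C0=M'] -> C3=S, others downsized to S] -> [S,I,I,S] (invalidations this op: 0; running total: 0)
Op 3: C1 read [C1 read from I: others=['C0=S', 'C3=S'] -> C1=S, others downsized to S] -> [S,S,I,S] (invalidations this op: 0; running total: 0)
Op 4: C3 read [C3 read: already in S, no change] -> [S,S,I,S] (invalidations this op: 0; running total: 0)
Op 5: C1 read [C1 read: already in S, no change] -> [S,S,I,S] (invalidations this op: 0; running total: 0)
Op 6: C1 write [C1 write: invalidate ['C0=S', 'C3=S'] -> C1=M] -> [I,M,I,I] (invalidations this op: 2; running total: 2)
Op 7: C0 read [C0 read from I: others=['C1=M'] -> C0=S, others downsized to S] -> [S,S,I,I] (invalidations this op: 0; running total: 2)
Op 8: C3 write [C3 write: invalidate ['C0=S', 'C1=S'] -> C3=M] -> [I,I,I,M] (invalidations this op: 2; running total: 4)
Op 9: C1 read [C1 read from I: others=['C3=M'] -> C1=S, others downsized to S] -> [I,S,I,S] (invalidations this op: 0; running total: 4)
Op 10: C2 write [C2 write: invalidate ['C1=S', 'C3=S'] -> C2=M] -> [I,I,M,I] (invalidations this op: 2; running total: 6)
Op 11: C1 read [C1 read from I: others=['C2=M'] -> C1=S, others downsized to S] -> [I,S,S,I] (invalidations this op: 0; running total: 6)

Answer: 6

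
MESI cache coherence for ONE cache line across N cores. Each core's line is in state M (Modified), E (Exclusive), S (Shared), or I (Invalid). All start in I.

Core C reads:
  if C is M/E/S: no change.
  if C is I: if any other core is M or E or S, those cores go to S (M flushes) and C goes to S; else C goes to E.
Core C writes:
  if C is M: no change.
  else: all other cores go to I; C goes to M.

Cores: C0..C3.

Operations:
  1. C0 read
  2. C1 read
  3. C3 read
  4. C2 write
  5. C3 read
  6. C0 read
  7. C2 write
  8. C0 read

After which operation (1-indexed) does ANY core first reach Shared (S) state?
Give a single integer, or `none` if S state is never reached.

Op 1: C0 read [C0 read from I: no other sharers -> C0=E (exclusive)] -> [E,I,I,I]
Op 2: C1 read [C1 read from I: others=['C0=E'] -> C1=S, others downsized to S] -> [S,S,I,I]
  -> First S state at op 2; remaining ops need not be traced.

Answer: 2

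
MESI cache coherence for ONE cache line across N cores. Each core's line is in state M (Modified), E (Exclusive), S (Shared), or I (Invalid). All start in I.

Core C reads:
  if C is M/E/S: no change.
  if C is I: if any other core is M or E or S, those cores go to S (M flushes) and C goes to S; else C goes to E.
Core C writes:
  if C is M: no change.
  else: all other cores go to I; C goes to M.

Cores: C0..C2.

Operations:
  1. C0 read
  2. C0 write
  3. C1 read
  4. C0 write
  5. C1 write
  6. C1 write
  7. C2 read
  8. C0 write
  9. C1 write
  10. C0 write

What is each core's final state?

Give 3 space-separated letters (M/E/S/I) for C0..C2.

Answer: M I I

Derivation:
Op 1: C0 read [C0 read from I: no other sharers -> C0=E (exclusive)] -> [E,I,I]
Op 2: C0 write [C0 write: invalidate none -> C0=M] -> [M,I,I]
Op 3: C1 read [C1 read from I: others=['C0=M'] -> C1=S, others downsized to S] -> [S,S,I]
Op 4: C0 write [C0 write: invalidate ['C1=S'] -> C0=M] -> [M,I,I]
Op 5: C1 write [C1 write: invalidate ['C0=M'] -> C1=M] -> [I,M,I]
Op 6: C1 write [C1 write: already M (modified), no change] -> [I,M,I]
Op 7: C2 read [C2 read from I: others=['C1=M'] -> C2=S, others downsized to S] -> [I,S,S]
Op 8: C0 write [C0 write: invalidate ['C1=S', 'C2=S'] -> C0=M] -> [M,I,I]
Op 9: C1 write [C1 write: invalidate ['C0=M'] -> C1=M] -> [I,M,I]
Op 10: C0 write [C0 write: invalidate ['C1=M'] -> C0=M] -> [M,I,I]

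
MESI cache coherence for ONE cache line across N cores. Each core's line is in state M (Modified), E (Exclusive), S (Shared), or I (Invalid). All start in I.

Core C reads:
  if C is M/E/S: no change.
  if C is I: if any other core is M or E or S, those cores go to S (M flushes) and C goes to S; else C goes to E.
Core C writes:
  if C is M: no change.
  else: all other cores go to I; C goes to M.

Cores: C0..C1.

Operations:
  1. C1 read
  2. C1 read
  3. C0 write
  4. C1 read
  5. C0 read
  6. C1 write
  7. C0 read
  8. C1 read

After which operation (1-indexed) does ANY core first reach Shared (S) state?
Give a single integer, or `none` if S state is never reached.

Answer: 4

Derivation:
Op 1: C1 read [C1 read from I: no other sharers -> C1=E (exclusive)] -> [I,E]
Op 2: C1 read [C1 read: already in E, no change] -> [I,E]
Op 3: C0 write [C0 write: invalidate ['C1=E'] -> C0=M] -> [M,I]
Op 4: C1 read [C1 read from I: others=['C0=M'] -> C1=S, others downsized to S] -> [S,S]
  -> First S state at op 4; remaining ops need not be traced.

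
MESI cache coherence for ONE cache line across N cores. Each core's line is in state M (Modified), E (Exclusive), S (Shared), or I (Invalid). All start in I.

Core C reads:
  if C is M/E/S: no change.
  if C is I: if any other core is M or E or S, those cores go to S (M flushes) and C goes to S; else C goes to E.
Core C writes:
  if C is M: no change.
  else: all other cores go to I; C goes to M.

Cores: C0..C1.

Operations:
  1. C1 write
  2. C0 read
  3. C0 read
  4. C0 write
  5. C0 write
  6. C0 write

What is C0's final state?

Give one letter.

Answer: M

Derivation:
Op 1: C1 write [C1 write: invalidate none -> C1=M] -> [I,M]
Op 2: C0 read [C0 read from I: others=['C1=M'] -> C0=S, others downsized to S] -> [S,S]
Op 3: C0 read [C0 read: already in S, no change] -> [S,S]
Op 4: C0 write [C0 write: invalidate ['C1=S'] -> C0=M] -> [M,I]
Op 5: C0 write [C0 write: already M (modified), no change] -> [M,I]
Op 6: C0 write [C0 write: already M (modified), no change] -> [M,I]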